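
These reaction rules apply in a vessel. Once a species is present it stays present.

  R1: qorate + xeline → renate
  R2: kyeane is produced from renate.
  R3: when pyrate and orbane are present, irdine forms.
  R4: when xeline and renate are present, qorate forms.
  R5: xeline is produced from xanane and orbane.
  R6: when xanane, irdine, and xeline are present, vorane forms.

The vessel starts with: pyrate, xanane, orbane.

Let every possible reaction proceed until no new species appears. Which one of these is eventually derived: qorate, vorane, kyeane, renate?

vorane

pyrate and orbane present → irdine forms (R3).
xanane and orbane present → xeline forms (R5).
xanane, irdine, and xeline present → vorane forms (R6).
kyeane would need renate (R2), but renate never forms. renate would need qorate and xeline (R1), but qorate never forms. qorate would need xeline and renate (R4), but renate never forms.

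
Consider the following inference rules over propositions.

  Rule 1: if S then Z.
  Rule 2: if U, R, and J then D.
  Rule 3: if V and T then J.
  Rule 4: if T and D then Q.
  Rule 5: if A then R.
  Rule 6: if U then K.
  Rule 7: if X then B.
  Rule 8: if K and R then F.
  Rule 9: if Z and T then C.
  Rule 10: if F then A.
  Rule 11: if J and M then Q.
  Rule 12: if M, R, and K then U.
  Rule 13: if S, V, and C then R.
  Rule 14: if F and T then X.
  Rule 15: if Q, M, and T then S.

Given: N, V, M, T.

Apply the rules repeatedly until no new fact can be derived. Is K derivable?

No

K would need U (Rule 6), but U is never established.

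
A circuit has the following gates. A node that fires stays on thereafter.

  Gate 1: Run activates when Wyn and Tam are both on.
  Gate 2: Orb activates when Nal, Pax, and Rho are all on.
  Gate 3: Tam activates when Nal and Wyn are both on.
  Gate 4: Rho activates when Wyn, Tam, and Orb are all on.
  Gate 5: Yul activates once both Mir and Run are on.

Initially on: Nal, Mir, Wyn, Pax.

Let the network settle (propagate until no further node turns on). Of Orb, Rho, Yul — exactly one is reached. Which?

Yul

Gate 3: Nal and Wyn on → Tam on.
Gate 1: Wyn and Tam on → Run on.
Gate 5: Mir and Run on → Yul on.
Rho would need Wyn, Tam, and Orb (Gate 4), but Orb never turns on. Orb would need Nal, Pax, and Rho (Gate 2), but Rho never turns on.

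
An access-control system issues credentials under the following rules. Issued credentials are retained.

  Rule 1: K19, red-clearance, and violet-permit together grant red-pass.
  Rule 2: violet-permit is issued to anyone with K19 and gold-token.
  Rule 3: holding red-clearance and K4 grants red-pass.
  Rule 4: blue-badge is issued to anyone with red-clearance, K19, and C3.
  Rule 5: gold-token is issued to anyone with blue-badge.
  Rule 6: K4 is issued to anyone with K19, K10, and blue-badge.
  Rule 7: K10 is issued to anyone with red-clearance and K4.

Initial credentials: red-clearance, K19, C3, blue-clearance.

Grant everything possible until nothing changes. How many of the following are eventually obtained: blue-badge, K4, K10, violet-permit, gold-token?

3

Holding red-clearance, K19, and C3 grants blue-badge (Rule 4).
Holding blue-badge grants gold-token (Rule 5).
Holding K19 and gold-token grants violet-permit (Rule 2).
blue-badge: reached.
K4 would need K19, K10, and blue-badge (Rule 6), but K10 is never granted.
K10 would need red-clearance and K4 (Rule 7), but K4 is never granted.
violet-permit: reached.
gold-token: reached.
Reached: blue-badge, violet-permit, and gold-token — 3 of the 5.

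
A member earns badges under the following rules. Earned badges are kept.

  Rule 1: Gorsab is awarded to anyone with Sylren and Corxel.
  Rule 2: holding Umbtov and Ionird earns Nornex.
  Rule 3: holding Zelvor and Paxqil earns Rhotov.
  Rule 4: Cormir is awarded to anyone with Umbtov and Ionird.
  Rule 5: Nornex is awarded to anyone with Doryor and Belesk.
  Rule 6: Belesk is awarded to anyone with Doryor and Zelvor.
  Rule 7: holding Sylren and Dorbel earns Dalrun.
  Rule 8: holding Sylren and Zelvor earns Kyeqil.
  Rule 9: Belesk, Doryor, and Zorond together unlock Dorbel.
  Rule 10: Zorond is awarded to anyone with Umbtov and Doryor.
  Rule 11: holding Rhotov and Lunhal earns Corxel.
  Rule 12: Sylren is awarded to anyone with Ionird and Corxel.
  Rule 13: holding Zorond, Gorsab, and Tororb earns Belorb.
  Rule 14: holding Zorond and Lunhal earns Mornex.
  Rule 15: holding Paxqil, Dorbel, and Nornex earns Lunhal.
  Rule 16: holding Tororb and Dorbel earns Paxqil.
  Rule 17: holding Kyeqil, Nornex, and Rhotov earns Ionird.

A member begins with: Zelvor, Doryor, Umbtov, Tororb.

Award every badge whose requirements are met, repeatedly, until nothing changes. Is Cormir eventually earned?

Cormir would need Umbtov and Ionird (Rule 4), but Ionird is never earned.

No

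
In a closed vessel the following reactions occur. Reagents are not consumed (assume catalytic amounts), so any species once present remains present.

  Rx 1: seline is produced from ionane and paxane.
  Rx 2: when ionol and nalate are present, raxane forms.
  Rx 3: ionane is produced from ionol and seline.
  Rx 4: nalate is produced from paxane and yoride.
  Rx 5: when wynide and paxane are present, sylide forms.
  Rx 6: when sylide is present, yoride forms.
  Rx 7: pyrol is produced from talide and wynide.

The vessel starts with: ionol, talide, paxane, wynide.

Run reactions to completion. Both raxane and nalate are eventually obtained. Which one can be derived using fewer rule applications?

nalate

nalate: wynide and paxane present → sylide forms (Rx 5). sylide present → yoride forms (Rx 6). paxane and yoride present → nalate forms (Rx 4). [3 rule applications]
raxane: wynide and paxane present → sylide forms (Rx 5). sylide present → yoride forms (Rx 6). paxane and yoride present → nalate forms (Rx 4). ionol and nalate present → raxane forms (Rx 2). [4 rule applications]
nalate needs fewer.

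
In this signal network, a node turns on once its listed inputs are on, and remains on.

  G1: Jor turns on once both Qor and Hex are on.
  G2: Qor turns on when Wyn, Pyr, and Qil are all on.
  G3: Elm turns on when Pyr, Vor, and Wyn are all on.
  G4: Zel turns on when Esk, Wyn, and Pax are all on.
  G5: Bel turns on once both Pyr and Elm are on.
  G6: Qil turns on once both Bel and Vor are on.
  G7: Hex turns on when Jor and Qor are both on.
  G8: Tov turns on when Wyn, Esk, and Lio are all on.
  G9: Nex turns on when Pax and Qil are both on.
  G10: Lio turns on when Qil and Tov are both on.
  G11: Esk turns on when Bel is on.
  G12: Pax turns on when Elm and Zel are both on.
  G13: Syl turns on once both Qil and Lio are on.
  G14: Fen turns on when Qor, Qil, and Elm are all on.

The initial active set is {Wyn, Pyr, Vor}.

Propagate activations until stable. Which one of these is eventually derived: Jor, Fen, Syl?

Fen

Pyr, Vor, and Wyn are on, so Elm turns on (G3).
G5: Pyr and Elm on → Bel on.
G6: Bel and Vor on → Qil on.
G2: Wyn, Pyr, and Qil on → Qor on.
G14: Qor, Qil, and Elm on → Fen on.
Jor would need Qor and Hex (G1), but Hex never turns on. Syl would need Qil and Lio (G13), but Lio never turns on.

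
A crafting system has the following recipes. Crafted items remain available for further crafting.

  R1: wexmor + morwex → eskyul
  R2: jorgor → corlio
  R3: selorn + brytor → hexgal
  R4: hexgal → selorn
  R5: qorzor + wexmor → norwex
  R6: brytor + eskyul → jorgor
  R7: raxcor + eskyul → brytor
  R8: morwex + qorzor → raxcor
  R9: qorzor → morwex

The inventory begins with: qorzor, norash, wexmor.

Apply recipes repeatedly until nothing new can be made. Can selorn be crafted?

selorn would need hexgal (R4), but hexgal is never obtained.

No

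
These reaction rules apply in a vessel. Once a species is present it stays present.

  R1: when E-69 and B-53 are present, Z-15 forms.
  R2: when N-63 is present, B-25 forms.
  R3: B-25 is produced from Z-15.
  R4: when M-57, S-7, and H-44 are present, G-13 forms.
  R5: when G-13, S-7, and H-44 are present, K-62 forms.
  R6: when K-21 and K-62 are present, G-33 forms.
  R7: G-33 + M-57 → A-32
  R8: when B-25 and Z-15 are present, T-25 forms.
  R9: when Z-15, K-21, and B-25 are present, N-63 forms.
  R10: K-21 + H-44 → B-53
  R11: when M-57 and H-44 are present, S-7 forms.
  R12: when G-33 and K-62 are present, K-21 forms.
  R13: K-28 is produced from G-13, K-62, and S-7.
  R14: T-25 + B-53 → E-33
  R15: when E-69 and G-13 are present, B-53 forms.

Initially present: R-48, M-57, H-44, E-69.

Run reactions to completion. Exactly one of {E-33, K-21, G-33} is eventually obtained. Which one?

M-57 and H-44 present → S-7 forms (R11).
M-57, S-7, and H-44 present → G-13 forms (R4).
E-69 and G-13 present → B-53 forms (R15).
E-69 and B-53 present → Z-15 forms (R1).
Z-15 present → B-25 forms (R3).
B-25 and Z-15 present → T-25 forms (R8).
T-25 and B-53 present → E-33 forms (R14).
G-33 would need K-21 and K-62 (R6), but K-21 never forms. K-21 would need G-33 and K-62 (R12), but G-33 never forms.

E-33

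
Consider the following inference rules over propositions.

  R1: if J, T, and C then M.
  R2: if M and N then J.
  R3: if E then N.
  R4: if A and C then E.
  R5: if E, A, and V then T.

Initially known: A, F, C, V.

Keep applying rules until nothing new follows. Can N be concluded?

Yes

From A and C, R4 gives E.
E holds, so N follows (R3).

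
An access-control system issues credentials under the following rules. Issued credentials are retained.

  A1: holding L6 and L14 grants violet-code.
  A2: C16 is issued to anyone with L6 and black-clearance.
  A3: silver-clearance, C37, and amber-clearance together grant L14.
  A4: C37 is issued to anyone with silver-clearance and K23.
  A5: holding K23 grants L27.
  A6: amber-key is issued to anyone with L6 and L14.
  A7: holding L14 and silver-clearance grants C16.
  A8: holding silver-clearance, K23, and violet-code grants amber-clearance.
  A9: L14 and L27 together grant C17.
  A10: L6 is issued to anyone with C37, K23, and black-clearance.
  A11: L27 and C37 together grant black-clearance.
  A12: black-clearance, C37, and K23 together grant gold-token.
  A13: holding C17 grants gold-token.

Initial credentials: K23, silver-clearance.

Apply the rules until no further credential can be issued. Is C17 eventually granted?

C17 would need L14 and L27 (A9), but L14 is never granted.

No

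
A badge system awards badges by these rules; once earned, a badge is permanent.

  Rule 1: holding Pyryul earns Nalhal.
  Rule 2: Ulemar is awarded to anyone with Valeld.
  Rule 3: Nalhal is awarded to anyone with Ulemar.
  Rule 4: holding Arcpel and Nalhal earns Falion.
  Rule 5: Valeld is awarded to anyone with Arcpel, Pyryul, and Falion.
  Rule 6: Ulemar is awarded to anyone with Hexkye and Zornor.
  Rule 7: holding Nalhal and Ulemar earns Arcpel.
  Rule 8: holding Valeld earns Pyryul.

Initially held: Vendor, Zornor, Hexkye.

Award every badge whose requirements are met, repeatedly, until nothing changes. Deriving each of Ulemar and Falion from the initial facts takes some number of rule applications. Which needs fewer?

Ulemar

Ulemar: With Hexkye and Zornor, Ulemar is earned (Rule 6). [1 rule application]
Falion: With Hexkye and Zornor, Ulemar is earned (Rule 6). With Ulemar, Nalhal is earned (Rule 3). With Nalhal and Ulemar, Arcpel is earned (Rule 7). With Arcpel and Nalhal, Falion is earned (Rule 4). [4 rule applications]
Ulemar needs fewer.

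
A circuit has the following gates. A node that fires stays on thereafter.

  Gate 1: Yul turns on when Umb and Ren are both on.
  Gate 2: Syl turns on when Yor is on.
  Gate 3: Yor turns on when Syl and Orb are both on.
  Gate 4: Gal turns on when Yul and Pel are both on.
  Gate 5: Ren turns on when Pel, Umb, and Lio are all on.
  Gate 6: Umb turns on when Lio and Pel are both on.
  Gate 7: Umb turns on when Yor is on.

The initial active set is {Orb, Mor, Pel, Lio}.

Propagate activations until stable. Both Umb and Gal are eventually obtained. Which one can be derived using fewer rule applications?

Umb

Umb: Lio and Pel are on, so Umb turns on (Gate 6). [1 rule application]
Gal: Lio and Pel are on, so Umb turns on (Gate 6). Pel, Umb, and Lio are on, so Ren turns on (Gate 5). Gate 1: Umb and Ren on → Yul on. Gate 4: Yul and Pel on → Gal on. [4 rule applications]
Umb needs fewer.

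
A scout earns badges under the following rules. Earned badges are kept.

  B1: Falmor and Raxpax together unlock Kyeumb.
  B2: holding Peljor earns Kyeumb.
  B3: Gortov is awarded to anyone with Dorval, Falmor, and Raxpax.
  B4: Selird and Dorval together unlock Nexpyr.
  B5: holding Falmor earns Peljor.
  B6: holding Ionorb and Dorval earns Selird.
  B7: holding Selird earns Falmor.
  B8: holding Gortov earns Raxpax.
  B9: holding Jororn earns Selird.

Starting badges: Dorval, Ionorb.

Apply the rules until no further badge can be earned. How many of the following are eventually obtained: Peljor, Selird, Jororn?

With Ionorb and Dorval, Selird is earned (B6).
With Selird, Falmor is earned (B7).
With Falmor, Peljor is earned (B5).
Peljor: reached.
Selird: reached.
No rule produces Jororn, and it is not given.
Reached: Peljor and Selird — 2 of the 3.

2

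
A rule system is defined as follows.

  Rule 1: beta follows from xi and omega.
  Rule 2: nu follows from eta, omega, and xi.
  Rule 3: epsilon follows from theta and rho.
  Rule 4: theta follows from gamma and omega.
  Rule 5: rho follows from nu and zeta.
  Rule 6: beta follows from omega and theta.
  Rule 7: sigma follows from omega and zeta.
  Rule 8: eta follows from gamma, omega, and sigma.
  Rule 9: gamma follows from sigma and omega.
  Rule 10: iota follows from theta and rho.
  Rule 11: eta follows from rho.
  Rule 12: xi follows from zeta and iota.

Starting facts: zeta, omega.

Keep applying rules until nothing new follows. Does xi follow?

No

xi would need zeta and iota (Rule 12), but iota is never established.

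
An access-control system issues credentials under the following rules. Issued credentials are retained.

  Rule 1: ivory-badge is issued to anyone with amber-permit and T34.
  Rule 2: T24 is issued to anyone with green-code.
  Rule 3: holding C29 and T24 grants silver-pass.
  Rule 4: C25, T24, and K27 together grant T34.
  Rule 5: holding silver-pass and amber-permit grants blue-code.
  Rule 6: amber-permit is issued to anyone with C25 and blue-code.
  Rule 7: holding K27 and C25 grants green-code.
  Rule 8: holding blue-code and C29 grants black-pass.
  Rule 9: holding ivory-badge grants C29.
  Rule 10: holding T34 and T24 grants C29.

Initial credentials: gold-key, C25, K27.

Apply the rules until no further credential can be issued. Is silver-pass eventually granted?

Yes

Holding K27 and C25 grants green-code (Rule 7).
Holding green-code grants T24 (Rule 2).
Holding C25, T24, and K27 grants T34 (Rule 4).
Holding T34 and T24 grants C29 (Rule 10).
Holding C29 and T24 grants silver-pass (Rule 3).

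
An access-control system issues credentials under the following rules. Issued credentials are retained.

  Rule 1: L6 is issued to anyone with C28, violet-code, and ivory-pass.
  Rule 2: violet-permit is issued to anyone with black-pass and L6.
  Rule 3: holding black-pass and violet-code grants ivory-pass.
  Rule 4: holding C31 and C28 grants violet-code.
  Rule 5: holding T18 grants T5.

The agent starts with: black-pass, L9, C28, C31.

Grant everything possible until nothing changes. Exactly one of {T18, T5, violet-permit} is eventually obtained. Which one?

violet-permit

Holding C31 and C28 grants violet-code (Rule 4).
Holding black-pass and violet-code grants ivory-pass (Rule 3).
Holding C28, violet-code, and ivory-pass grants L6 (Rule 1).
Holding black-pass and L6 grants violet-permit (Rule 2).
No rule produces T18, and it is not given. T5 would need T18 (Rule 5), but T18 is never granted.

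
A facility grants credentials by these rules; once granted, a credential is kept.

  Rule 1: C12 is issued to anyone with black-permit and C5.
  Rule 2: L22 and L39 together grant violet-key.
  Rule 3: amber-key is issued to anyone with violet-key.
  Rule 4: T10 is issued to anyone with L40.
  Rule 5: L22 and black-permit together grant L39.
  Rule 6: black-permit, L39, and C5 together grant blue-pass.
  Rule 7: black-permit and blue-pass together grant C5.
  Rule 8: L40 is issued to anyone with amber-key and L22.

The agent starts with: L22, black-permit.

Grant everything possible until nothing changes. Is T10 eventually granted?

Yes

Holding L22 and black-permit grants L39 (Rule 5).
Holding L22 and L39 grants violet-key (Rule 2).
Holding violet-key grants amber-key (Rule 3).
Holding amber-key and L22 grants L40 (Rule 8).
Holding L40 grants T10 (Rule 4).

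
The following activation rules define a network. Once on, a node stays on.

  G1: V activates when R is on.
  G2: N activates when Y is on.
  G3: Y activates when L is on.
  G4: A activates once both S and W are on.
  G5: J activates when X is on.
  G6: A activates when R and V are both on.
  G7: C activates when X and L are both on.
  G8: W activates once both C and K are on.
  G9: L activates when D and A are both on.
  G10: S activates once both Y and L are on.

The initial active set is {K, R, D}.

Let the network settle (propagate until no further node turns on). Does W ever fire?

W would need C and K (G8), but C never turns on.

No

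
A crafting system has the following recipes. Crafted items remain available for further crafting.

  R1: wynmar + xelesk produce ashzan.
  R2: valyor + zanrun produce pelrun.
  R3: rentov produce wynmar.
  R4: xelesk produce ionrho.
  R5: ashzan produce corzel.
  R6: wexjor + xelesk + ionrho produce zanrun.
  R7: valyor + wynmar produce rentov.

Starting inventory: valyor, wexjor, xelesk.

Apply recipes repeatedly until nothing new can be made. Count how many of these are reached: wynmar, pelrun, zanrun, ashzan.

xelesk → ionrho (R4).
wexjor + xelesk + ionrho → zanrun (R6).
valyor + zanrun → pelrun (R2).
wynmar would need rentov (R3), but rentov is never obtained.
pelrun: reached.
zanrun: reached.
ashzan would need wynmar and xelesk (R1), but wynmar is never obtained.
Reached: pelrun and zanrun — 2 of the 4.

2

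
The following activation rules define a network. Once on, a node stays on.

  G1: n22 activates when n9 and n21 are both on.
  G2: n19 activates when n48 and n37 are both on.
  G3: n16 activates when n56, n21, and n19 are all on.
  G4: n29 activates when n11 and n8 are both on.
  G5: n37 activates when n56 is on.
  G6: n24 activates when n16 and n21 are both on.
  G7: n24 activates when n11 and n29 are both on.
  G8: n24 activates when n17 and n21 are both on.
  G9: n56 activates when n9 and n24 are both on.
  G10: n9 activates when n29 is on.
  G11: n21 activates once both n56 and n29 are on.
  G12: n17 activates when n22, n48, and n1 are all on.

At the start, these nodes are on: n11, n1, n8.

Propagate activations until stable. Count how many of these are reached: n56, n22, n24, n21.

G4: n11 and n8 on → n29 on.
n29 is on, so n9 activates (G10).
G7: n11 and n29 on → n24 on.
G9: n9 and n24 on → n56 on.
G11: n56 and n29 on → n21 on.
G1: n9 and n21 on → n22 on.
n56: reached.
n22: reached.
n24: reached.
n21: reached.
All 4 are reached.

4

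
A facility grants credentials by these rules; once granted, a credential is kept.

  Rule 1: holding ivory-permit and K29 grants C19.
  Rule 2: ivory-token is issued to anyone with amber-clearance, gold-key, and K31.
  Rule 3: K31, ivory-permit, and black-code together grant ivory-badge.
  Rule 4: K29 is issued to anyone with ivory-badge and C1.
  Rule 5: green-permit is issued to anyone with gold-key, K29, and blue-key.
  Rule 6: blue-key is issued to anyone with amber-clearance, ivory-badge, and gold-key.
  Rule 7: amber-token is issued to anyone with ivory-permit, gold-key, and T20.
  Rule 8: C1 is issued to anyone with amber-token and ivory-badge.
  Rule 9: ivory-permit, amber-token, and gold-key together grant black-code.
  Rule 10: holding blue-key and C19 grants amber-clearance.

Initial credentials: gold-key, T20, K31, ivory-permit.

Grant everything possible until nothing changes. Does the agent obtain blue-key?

No

blue-key would need amber-clearance, ivory-badge, and gold-key (Rule 6), but amber-clearance is never granted.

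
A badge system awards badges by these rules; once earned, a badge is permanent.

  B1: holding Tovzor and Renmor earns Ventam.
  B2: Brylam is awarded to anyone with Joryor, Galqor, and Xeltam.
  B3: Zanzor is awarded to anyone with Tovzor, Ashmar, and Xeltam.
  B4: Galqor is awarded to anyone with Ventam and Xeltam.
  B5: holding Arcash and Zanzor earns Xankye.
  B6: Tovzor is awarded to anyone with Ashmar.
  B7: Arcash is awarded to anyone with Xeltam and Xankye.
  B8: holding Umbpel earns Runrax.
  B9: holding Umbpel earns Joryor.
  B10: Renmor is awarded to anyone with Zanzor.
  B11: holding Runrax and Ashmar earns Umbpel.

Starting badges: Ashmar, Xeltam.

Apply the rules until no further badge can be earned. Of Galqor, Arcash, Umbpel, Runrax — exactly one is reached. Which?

With Ashmar, Tovzor is earned (B6).
With Tovzor, Ashmar, and Xeltam, Zanzor is earned (B3).
With Zanzor, Renmor is earned (B10).
With Tovzor and Renmor, Ventam is earned (B1).
With Ventam and Xeltam, Galqor is earned (B4).
Arcash would need Xeltam and Xankye (B7), but Xankye is never earned. Umbpel would need Runrax and Ashmar (B11), but Runrax is never earned. Runrax would need Umbpel (B8), but Umbpel is never earned.

Galqor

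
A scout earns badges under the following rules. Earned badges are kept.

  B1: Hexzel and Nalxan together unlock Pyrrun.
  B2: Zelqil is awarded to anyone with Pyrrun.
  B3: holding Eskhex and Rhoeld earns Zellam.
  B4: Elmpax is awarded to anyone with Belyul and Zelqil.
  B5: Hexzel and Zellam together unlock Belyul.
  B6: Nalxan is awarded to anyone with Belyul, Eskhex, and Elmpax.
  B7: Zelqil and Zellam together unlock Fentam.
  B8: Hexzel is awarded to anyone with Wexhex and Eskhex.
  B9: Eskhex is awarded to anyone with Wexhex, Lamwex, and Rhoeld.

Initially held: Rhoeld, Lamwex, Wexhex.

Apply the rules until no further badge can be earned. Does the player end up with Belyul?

Yes

With Wexhex, Lamwex, and Rhoeld, Eskhex is earned (B9).
With Wexhex and Eskhex, Hexzel is earned (B8).
With Eskhex and Rhoeld, Zellam is earned (B3).
With Hexzel and Zellam, Belyul is earned (B5).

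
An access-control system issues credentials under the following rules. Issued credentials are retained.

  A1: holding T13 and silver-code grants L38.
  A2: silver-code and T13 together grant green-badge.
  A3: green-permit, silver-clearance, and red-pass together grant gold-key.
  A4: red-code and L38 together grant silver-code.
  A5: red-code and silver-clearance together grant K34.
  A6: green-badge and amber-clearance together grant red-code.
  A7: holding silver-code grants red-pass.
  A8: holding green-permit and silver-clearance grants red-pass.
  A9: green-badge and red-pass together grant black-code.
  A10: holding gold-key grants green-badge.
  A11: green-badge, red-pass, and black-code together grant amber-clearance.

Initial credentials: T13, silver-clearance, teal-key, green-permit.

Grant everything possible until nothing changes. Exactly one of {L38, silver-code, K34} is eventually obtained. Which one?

K34

Holding green-permit and silver-clearance grants red-pass (A8).
Holding green-permit, silver-clearance, and red-pass grants gold-key (A3).
Holding gold-key grants green-badge (A10).
Holding green-badge and red-pass grants black-code (A9).
Holding green-badge, red-pass, and black-code grants amber-clearance (A11).
Holding green-badge and amber-clearance grants red-code (A6).
Holding red-code and silver-clearance grants K34 (A5).
L38 would need T13 and silver-code (A1), but silver-code is never granted. silver-code would need red-code and L38 (A4), but L38 is never granted.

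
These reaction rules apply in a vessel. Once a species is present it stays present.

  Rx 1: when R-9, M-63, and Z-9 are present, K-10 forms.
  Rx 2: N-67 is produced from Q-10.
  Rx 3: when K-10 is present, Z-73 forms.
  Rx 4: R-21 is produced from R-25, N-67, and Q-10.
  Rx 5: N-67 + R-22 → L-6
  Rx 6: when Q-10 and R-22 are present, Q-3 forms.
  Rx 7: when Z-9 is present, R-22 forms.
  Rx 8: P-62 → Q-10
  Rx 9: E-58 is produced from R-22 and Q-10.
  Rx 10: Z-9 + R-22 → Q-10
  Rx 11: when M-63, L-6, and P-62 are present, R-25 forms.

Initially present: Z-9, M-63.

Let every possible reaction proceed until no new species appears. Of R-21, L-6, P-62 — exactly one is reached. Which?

L-6

Z-9 present → R-22 forms (Rx 7).
Z-9 and R-22 present → Q-10 forms (Rx 10).
Q-10 present → N-67 forms (Rx 2).
N-67 and R-22 present → L-6 forms (Rx 5).
No rule produces P-62, and it is not given. R-21 would need R-25, N-67, and Q-10 (Rx 4), but R-25 never forms.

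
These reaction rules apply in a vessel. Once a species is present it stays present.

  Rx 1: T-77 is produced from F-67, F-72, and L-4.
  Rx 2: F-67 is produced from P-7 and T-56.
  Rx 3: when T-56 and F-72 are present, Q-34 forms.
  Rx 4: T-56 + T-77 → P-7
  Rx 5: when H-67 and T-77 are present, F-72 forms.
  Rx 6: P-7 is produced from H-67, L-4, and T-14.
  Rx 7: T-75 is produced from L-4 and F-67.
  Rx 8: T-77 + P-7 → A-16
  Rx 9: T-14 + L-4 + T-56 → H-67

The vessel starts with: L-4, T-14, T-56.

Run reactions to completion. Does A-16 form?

No

A-16 would need T-77 and P-7 (Rx 8), but T-77 never forms.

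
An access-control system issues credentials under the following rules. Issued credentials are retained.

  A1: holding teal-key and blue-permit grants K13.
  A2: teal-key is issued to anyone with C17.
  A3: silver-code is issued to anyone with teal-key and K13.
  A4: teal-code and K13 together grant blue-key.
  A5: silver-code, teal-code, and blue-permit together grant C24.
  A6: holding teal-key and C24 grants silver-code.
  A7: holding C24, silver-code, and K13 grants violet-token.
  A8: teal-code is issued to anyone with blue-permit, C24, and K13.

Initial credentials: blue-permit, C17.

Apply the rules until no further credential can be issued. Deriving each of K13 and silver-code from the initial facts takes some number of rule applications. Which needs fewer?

K13

K13: Holding C17 grants teal-key (A2). Holding teal-key and blue-permit grants K13 (A1). [2 rule applications]
silver-code: Holding C17 grants teal-key (A2). Holding teal-key and blue-permit grants K13 (A1). Holding teal-key and K13 grants silver-code (A3). [3 rule applications]
K13 needs fewer.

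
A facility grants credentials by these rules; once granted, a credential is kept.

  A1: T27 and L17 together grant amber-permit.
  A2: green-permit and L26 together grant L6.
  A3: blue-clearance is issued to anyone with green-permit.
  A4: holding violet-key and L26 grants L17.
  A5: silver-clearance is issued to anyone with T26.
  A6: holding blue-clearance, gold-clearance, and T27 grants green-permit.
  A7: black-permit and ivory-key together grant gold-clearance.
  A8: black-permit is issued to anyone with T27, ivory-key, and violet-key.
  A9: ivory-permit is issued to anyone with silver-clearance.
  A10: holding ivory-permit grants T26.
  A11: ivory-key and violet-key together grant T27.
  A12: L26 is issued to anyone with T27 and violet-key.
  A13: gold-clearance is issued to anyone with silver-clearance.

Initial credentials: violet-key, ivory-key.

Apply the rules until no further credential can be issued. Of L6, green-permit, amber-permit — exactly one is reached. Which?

Holding ivory-key and violet-key grants T27 (A11).
Holding T27 and violet-key grants L26 (A12).
Holding violet-key and L26 grants L17 (A4).
Holding T27 and L17 grants amber-permit (A1).
L6 would need green-permit and L26 (A2), but green-permit is never granted. green-permit would need blue-clearance, gold-clearance, and T27 (A6), but blue-clearance is never granted.

amber-permit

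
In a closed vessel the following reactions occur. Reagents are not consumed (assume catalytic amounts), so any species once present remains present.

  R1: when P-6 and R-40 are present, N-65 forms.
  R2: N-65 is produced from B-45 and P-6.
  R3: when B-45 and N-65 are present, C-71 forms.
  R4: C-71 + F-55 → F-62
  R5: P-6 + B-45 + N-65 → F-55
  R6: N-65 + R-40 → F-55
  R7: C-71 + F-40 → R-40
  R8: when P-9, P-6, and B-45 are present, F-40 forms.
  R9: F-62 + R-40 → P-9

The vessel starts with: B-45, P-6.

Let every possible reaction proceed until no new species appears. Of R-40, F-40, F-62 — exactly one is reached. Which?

B-45 and P-6 present → N-65 forms (R2).
B-45 and N-65 present → C-71 forms (R3).
P-6, B-45, and N-65 present → F-55 forms (R5).
C-71 and F-55 present → F-62 forms (R4).
R-40 would need C-71 and F-40 (R7), but F-40 never forms. F-40 would need P-9, P-6, and B-45 (R8), but P-9 never forms.

F-62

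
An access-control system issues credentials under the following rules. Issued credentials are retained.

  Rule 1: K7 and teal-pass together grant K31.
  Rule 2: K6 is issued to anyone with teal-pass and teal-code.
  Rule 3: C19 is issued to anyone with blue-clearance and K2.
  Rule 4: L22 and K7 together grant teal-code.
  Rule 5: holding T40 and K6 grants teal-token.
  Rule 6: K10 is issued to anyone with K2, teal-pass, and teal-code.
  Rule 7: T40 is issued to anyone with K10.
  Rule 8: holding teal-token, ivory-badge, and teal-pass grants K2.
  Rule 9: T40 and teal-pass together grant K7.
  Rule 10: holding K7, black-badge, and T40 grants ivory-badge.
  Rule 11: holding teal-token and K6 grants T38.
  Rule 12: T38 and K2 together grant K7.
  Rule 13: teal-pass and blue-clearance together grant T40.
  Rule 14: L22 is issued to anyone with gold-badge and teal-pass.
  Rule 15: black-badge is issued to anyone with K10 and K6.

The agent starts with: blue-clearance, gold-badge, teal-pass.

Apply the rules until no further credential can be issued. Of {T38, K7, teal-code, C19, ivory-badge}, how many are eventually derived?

Holding teal-pass and blue-clearance grants T40 (Rule 13).
Holding gold-badge and teal-pass grants L22 (Rule 14).
Holding T40 and teal-pass grants K7 (Rule 9).
Holding L22 and K7 grants teal-code (Rule 4).
Holding teal-pass and teal-code grants K6 (Rule 2).
Holding T40 and K6 grants teal-token (Rule 5).
Holding teal-token and K6 grants T38 (Rule 11).
T38: reached.
K7: reached.
teal-code: reached.
C19 would need blue-clearance and K2 (Rule 3), but K2 is never granted.
ivory-badge would need K7, black-badge, and T40 (Rule 10), but black-badge is never granted.
Reached: T38, K7, and teal-code — 3 of the 5.

3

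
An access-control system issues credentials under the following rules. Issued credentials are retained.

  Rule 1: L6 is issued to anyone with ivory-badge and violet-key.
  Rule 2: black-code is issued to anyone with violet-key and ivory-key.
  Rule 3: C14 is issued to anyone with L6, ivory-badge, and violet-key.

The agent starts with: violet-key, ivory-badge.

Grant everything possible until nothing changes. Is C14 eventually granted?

Yes

Holding ivory-badge and violet-key grants L6 (Rule 1).
Holding L6, ivory-badge, and violet-key grants C14 (Rule 3).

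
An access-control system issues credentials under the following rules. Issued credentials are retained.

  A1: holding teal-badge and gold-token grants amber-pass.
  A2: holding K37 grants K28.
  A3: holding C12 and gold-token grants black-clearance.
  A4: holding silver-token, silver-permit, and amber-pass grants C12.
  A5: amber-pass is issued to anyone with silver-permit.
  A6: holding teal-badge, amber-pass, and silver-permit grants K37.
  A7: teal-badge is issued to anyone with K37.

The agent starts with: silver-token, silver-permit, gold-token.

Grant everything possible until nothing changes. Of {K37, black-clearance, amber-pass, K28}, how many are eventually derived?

2

Holding silver-permit grants amber-pass (A5).
Holding silver-token, silver-permit, and amber-pass grants C12 (A4).
Holding C12 and gold-token grants black-clearance (A3).
K37 would need teal-badge, amber-pass, and silver-permit (A6), but teal-badge is never granted.
black-clearance: reached.
amber-pass: reached.
K28 would need K37 (A2), but K37 is never granted.
Reached: black-clearance and amber-pass — 2 of the 4.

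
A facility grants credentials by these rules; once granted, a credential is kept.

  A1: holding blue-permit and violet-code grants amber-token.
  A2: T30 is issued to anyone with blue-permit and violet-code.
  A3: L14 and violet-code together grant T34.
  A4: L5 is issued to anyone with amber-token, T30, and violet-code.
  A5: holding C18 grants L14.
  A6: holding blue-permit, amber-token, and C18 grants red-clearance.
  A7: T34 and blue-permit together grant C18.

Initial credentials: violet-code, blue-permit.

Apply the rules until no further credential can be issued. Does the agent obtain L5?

Holding blue-permit and violet-code grants T30 (A2).
Holding blue-permit and violet-code grants amber-token (A1).
Holding amber-token, T30, and violet-code grants L5 (A4).

Yes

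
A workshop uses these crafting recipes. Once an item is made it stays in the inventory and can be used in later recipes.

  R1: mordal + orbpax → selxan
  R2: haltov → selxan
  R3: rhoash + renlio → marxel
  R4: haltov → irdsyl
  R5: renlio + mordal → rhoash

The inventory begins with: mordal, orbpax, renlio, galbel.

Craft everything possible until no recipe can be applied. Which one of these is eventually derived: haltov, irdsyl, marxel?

Using R5, renlio and mordal make rhoash.
rhoash + renlio → marxel (R3).
irdsyl would need haltov (R4), but haltov is never obtained. No rule produces haltov, and it is not given.

marxel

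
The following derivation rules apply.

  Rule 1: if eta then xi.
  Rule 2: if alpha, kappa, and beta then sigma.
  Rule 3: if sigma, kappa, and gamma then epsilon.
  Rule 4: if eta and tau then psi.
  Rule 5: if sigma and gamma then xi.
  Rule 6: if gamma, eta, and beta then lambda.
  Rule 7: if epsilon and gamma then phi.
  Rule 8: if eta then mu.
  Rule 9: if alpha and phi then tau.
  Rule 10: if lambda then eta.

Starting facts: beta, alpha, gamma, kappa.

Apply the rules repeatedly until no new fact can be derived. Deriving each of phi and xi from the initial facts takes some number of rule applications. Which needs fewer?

xi

xi: alpha, kappa, and beta hold, so sigma follows (Rule 2). From sigma and gamma, Rule 5 gives xi. [2 rule applications]
phi: alpha, kappa, and beta hold, so sigma follows (Rule 2). sigma, kappa, and gamma hold, so epsilon follows (Rule 3). From epsilon and gamma, Rule 7 gives phi. [3 rule applications]
xi needs fewer.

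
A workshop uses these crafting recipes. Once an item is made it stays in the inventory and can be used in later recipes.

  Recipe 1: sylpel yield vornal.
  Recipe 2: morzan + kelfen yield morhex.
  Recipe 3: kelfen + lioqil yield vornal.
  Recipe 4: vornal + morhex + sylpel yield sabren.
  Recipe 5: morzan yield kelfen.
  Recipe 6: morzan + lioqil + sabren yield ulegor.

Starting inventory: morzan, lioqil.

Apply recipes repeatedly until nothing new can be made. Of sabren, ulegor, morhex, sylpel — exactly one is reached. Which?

morzan → kelfen (Recipe 5).
morzan + kelfen → morhex (Recipe 2).
ulegor would need morzan, lioqil, and sabren (Recipe 6), but sabren is never obtained. No rule produces sylpel, and it is not given. sabren would need vornal, morhex, and sylpel (Recipe 4), but sylpel is never obtained.

morhex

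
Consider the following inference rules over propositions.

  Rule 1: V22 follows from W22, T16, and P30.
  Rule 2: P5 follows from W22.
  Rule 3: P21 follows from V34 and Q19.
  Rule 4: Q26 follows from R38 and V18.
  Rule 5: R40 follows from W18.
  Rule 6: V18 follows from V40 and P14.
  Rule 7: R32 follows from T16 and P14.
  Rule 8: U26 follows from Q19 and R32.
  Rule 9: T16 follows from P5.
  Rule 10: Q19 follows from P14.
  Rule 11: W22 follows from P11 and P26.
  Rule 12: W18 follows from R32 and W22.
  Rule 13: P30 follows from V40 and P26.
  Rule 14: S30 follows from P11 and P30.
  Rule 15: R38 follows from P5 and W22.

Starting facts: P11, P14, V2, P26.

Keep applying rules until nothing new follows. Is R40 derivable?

From P11 and P26, Rule 11 gives W22.
W22 holds, so P5 follows (Rule 2).
From P5, Rule 9 gives T16.
T16 and P14 hold, so R32 follows (Rule 7).
R32 and W22 hold, so W18 follows (Rule 12).
From W18, Rule 5 gives R40.

Yes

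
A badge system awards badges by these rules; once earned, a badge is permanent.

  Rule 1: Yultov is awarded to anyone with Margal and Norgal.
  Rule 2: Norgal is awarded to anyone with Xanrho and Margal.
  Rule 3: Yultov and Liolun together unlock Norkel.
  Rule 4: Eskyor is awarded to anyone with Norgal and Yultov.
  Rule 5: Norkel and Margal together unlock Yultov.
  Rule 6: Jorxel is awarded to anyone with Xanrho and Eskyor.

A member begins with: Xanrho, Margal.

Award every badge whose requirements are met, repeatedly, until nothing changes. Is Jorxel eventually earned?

Yes

With Xanrho and Margal, Norgal is earned (Rule 2).
With Margal and Norgal, Yultov is earned (Rule 1).
With Norgal and Yultov, Eskyor is earned (Rule 4).
With Xanrho and Eskyor, Jorxel is earned (Rule 6).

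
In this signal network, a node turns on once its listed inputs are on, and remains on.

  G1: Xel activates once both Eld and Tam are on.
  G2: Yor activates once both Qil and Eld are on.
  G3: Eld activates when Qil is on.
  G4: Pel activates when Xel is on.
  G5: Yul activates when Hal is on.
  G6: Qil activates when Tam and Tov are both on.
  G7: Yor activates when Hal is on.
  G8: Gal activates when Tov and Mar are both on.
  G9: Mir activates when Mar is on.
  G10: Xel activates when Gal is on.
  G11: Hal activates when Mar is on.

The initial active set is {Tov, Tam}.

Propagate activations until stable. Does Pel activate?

Yes

G6: Tam and Tov on → Qil on.
G3: Qil on → Eld on.
Eld and Tam are on, so Xel activates (G1).
Xel is on, so Pel activates (G4).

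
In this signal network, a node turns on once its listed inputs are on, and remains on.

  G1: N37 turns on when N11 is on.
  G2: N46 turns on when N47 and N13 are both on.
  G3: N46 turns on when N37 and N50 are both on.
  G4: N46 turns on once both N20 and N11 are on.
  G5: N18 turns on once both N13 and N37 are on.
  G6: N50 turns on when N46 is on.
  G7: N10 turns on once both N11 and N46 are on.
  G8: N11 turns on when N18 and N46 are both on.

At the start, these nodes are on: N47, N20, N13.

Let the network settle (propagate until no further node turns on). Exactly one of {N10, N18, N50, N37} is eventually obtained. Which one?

G2: N47 and N13 on → N46 on.
N46 is on, so N50 turns on (G6).
N10 would need N11 and N46 (G7), but N11 never turns on. N37 would need N11 (G1), but N11 never turns on. N18 would need N13 and N37 (G5), but N37 never turns on.

N50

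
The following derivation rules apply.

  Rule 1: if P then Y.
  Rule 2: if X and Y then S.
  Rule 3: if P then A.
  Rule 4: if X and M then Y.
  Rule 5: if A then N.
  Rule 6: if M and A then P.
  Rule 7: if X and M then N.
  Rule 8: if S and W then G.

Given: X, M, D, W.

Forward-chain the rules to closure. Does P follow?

P would need M and A (Rule 6), but A is never established.

No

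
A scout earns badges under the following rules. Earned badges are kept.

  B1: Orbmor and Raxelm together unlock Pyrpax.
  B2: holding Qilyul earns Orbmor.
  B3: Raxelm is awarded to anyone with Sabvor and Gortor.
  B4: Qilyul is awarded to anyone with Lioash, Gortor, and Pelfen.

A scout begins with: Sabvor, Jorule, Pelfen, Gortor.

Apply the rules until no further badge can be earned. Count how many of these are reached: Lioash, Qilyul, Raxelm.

1

With Sabvor and Gortor, Raxelm is earned (B3).
No rule produces Lioash, and it is not given.
Qilyul would need Lioash, Gortor, and Pelfen (B4), but Lioash is never earned.
Raxelm: reached.
Reached: Raxelm — 1 of the 3.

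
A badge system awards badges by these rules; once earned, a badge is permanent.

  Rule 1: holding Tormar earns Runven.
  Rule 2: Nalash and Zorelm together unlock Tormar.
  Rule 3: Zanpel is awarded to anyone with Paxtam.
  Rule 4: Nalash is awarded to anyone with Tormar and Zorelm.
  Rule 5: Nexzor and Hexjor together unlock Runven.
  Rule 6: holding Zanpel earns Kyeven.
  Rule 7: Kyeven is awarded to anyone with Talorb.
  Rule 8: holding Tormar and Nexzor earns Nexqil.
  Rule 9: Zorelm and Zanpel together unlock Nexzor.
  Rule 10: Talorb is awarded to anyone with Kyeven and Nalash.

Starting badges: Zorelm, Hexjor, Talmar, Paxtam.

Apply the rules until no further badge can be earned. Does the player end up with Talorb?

No

Talorb would need Kyeven and Nalash (Rule 10), but Nalash is never earned.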